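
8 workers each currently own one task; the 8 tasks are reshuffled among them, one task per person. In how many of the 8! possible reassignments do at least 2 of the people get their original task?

10655

# with exactly i fixed is C(8,i)·!(8-i); sum over i=2..8:
  i=2: C(8,2)·!6 = 28·265 = 7420
  i=3: C(8,3)·!5 = 56·44 = 2464
  i=4: C(8,4)·!4 = 70·9 = 630
  i=5: C(8,5)·!3 = 56·2 = 112
  i=6: C(8,6)·!2 = 28·1 = 28
  i=7: C(8,7)·!1 = 8·0 = 0
  i=8: C(8,8)·!0 = 1·1 = 1
Total = 10655.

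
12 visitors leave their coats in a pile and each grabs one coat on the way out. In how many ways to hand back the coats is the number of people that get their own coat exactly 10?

Choose which 10 of the 12 are fixed: C(12,10) = 66.
The other 2 form a derangement: !2 = 1.
Total: 66 × 1 = 66.

66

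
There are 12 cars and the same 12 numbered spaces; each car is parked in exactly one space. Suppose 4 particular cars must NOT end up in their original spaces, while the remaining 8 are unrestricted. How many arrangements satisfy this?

Inclusion-exclusion on the 4 forbidden self-matches:
Σ_{j=0}^{4} (-1)^j C(4,j)(12-j)!
= C(4,0)·12! - C(4,1)·11! + C(4,2)·10! - C(4,3)·9! + C(4,4)·8!
= 479001600 - 159667200 + 21772800 - 1451520 + 40320
= 339696000

339696000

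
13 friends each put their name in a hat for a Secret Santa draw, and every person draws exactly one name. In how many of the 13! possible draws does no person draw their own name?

2290792932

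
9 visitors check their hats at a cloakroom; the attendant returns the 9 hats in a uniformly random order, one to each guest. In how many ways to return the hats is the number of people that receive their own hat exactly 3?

22260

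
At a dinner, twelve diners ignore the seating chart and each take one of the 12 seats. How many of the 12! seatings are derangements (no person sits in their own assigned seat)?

176214841

Use !n = (n-1)(!(n-1) + !(n-2)).
!12 = 11·(14684570 + 1334961) = 11·16019531 = 176214841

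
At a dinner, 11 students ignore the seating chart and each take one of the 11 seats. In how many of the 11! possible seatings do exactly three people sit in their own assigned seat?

2447445

Pick the 3 fixed positions: C(11,3) = 165 ways.
The remaining 8 must be deranged: !8 = 14833.
Total: 165 × 14833 = 2447445.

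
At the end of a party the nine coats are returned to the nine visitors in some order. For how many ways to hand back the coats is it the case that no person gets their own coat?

!9 is the nearest integer to 9!/e.
9! = 362880, and 362880/e ≈ 133496.09, so !9 = 133496.

133496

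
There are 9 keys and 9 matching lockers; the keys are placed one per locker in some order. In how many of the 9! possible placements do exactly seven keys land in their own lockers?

36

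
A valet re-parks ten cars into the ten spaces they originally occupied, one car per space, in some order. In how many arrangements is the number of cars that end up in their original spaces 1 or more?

2293839

Sum C(10,i)·!(10-i) for i = 1..10:
  i=1: C(10,1)·!9 = 10·133496 = 1334960
  i=2: C(10,2)·!8 = 45·14833 = 667485
  i=3: C(10,3)·!7 = 120·1854 = 222480
  i=4: C(10,4)·!6 = 210·265 = 55650
  i=5: C(10,5)·!5 = 252·44 = 11088
  i=6: C(10,6)·!4 = 210·9 = 1890
  i=7: C(10,7)·!3 = 120·2 = 240
  i=8: C(10,8)·!2 = 45·1 = 45
  i=9: C(10,9)·!1 = 10·0 = 0
  i=10: C(10,10)·!0 = 1·1 = 1
Total = 2293839.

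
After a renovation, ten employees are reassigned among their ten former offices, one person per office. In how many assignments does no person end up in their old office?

!10 = 10! · Σ_{k=0}^{10} (-1)^k/k!
= 10! - 10!/1! + 10!/2! - 10!/3! + 10!/4! - 10!/5! + 10!/6! - 10!/7! + 10!/8! - 10!/9! + 10!/10!
= 3628800 - 3628800 + 1814400 - 604800 + 151200 - 30240 + 5040 - 720 + 90 - 10 + 1
= 1334961

1334961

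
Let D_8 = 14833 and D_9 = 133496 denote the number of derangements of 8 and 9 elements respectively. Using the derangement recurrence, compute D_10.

D_10 = (10-1)·(D_9 + D_8) = 9·(133496 + 14833) = 9·148329 = 1334961.

1334961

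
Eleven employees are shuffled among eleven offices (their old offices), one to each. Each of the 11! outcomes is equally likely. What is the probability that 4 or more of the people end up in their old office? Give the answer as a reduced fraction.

378967/19958400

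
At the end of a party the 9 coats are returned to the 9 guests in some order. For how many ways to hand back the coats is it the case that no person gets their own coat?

133496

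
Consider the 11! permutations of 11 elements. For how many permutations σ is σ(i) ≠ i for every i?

14684570

!11 = 11! · Σ_{k=0}^{11} (-1)^k/k!
= 11! - 11!/1! + 11!/2! - 11!/3! + 11!/4! - 11!/5! + 11!/6! - 11!/7! + 11!/8! - 11!/9! + 11!/10! - 11!/11!
= 39916800 - 39916800 + 19958400 - 6652800 + 1663200 - 332640 + 55440 - 7920 + 990 - 110 + 11 - 1
= 14684570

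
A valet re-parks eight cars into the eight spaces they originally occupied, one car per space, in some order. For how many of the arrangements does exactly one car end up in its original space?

Choose which one of the 8 is fixed: C(8,1) = 8.
The remaining 7 must be deranged: !7 = 1854.
Total: 8 × 1854 = 14832.

14832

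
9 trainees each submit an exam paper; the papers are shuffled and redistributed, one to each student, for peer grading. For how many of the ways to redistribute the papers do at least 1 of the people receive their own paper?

# with exactly i fixed is C(9,i)·!(9-i); sum over i=1..9:
  i=1: C(9,1)·!8 = 9·14833 = 133497
  i=2: C(9,2)·!7 = 36·1854 = 66744
  i=3: C(9,3)·!6 = 84·265 = 22260
  i=4: C(9,4)·!5 = 126·44 = 5544
  i=5: C(9,5)·!4 = 126·9 = 1134
  i=6: C(9,6)·!3 = 84·2 = 168
  i=7: C(9,7)·!2 = 36·1 = 36
  i=8: C(9,8)·!1 = 9·0 = 0
  i=9: C(9,9)·!0 = 1·1 = 1
Total = 229384.

229384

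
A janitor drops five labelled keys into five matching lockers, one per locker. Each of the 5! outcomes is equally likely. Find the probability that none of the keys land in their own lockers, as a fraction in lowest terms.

Favorable outcomes: !5 = 44.
Total outcomes: 5! = 120.
Probability = 44/120 = 11/30.

11/30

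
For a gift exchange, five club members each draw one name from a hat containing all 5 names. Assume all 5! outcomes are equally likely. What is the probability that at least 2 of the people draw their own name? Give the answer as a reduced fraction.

31/120

Favorable outcomes: Σ_{i≥2} C(5,i)·!(5-i) = 10·2 + 10·1 + 5·0 + 1·1 = 31.
Total outcomes: 5! = 120.
Probability = 31/120 = 31/120.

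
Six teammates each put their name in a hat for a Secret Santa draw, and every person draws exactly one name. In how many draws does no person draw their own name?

Recurrence: !6 = 6·!5 + (-1)^6.
!6 = 6·44 + 1 = 265

265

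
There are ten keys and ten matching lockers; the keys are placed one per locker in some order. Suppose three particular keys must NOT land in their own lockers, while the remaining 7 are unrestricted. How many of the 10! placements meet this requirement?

Inclusion-exclusion on the 3 forbidden self-matches:
Σ_{j=0}^{3} (-1)^j C(3,j)(10-j)!
= C(3,0)·10! - C(3,1)·9! + C(3,2)·8! - C(3,3)·7!
= 3628800 - 1088640 + 120960 - 5040
= 2656080

2656080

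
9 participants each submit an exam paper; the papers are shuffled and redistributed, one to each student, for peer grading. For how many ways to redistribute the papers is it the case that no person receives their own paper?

!9 is the nearest integer to 9!/e.
9! = 362880, and 362880/e ≈ 133496.09, so !9 = 133496.

133496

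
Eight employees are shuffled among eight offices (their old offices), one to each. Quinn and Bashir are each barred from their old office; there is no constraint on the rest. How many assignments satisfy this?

30960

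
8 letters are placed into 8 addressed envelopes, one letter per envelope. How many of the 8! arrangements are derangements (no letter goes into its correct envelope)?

14833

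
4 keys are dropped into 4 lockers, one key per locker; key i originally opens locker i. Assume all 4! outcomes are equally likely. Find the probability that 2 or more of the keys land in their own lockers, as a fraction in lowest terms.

7/24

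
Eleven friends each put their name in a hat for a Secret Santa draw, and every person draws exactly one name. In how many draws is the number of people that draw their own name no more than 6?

39913444

# with exactly i fixed is C(11,i)·!(11-i); sum over i=0..6:
  i=0: C(11,0)·!11 = 1·14684570 = 14684570
  i=1: C(11,1)·!10 = 11·1334961 = 14684571
  i=2: C(11,2)·!9 = 55·133496 = 7342280
  i=3: C(11,3)·!8 = 165·14833 = 2447445
  i=4: C(11,4)·!7 = 330·1854 = 611820
  i=5: C(11,5)·!6 = 462·265 = 122430
  i=6: C(11,6)·!5 = 462·44 = 20328
Total = 39913444.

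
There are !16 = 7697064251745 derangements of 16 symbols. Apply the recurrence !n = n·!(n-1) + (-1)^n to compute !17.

130850092279664

!17 = 17·7697064251745 - 1 = 130850092279664.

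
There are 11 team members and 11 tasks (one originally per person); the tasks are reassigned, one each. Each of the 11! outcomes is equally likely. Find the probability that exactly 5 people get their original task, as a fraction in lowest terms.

53/17280

Favorable outcomes: C(11,5)·!6 = 462·265 = 122430.
Total outcomes: 11! = 39916800.
Probability = 122430/39916800 = 53/17280.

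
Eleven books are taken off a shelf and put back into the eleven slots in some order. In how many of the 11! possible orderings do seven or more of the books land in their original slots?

3356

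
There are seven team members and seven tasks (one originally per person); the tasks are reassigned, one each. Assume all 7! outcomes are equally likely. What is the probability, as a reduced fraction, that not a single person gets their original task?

103/280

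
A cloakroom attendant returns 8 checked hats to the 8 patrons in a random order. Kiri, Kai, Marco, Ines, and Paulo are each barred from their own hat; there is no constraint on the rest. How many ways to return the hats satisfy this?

21234

Inclusion-exclusion on the 5 forbidden self-matches:
Σ_{j=0}^{5} (-1)^j C(5,j)(8-j)!
= C(5,0)·8! - C(5,1)·7! + C(5,2)·6! - C(5,3)·5! + C(5,4)·4! - C(5,5)·3!
= 40320 - 25200 + 7200 - 1200 + 120 - 6
= 21234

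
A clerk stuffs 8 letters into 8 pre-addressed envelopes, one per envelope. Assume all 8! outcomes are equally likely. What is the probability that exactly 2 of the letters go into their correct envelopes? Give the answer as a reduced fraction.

Favorable outcomes: C(8,2)·!6 = 28·265 = 7420.
Total outcomes: 8! = 40320.
Probability = 7420/40320 = 53/288.

53/288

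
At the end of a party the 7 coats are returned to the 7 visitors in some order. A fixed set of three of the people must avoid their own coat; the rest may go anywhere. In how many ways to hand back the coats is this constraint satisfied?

3216

Inclusion-exclusion on the 3 forbidden self-matches:
Σ_{j=0}^{3} (-1)^j C(3,j)(7-j)!
= C(3,0)·7! - C(3,1)·6! + C(3,2)·5! - C(3,3)·4!
= 5040 - 2160 + 360 - 24
= 3216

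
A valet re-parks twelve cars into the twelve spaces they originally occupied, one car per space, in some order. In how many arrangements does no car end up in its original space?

Recurrence: !12 = 12·!11 + (-1)^12.
!12 = 12·14684570 + 1 = 176214841

176214841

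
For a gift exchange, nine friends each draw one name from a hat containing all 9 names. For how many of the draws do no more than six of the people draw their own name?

362843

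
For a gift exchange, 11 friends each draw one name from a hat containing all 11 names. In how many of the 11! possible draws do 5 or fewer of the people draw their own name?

# with exactly i fixed is C(11,i)·!(11-i); sum over i=0..5:
  i=0: C(11,0)·!11 = 1·14684570 = 14684570
  i=1: C(11,1)·!10 = 11·1334961 = 14684571
  i=2: C(11,2)·!9 = 55·133496 = 7342280
  i=3: C(11,3)·!8 = 165·14833 = 2447445
  i=4: C(11,4)·!7 = 330·1854 = 611820
  i=5: C(11,5)·!6 = 462·265 = 122430
Total = 39893116.

39893116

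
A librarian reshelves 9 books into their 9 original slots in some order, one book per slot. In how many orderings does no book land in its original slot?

133496

!9 = 9! · Σ_{k=0}^{9} (-1)^k/k!
= 9! - 9!/1! + 9!/2! - 9!/3! + 9!/4! - 9!/5! + 9!/6! - 9!/7! + 9!/8! - 9!/9!
= 362880 - 362880 + 181440 - 60480 + 15120 - 3024 + 504 - 72 + 9 - 1
= 133496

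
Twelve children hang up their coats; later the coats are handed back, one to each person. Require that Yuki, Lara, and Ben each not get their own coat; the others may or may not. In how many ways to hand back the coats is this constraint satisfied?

369774720

Inclusion-exclusion on the 3 forbidden self-matches:
Σ_{j=0}^{3} (-1)^j C(3,j)(12-j)!
= C(3,0)·12! - C(3,1)·11! + C(3,2)·10! - C(3,3)·9!
= 479001600 - 119750400 + 10886400 - 362880
= 369774720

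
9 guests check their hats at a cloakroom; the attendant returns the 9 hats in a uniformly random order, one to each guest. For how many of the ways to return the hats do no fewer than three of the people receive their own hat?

Sum C(9,i)·!(9-i) for i = 3..9:
  i=3: C(9,3)·!6 = 84·265 = 22260
  i=4: C(9,4)·!5 = 126·44 = 5544
  i=5: C(9,5)·!4 = 126·9 = 1134
  i=6: C(9,6)·!3 = 84·2 = 168
  i=7: C(9,7)·!2 = 36·1 = 36
  i=8: C(9,8)·!1 = 9·0 = 0
  i=9: C(9,9)·!0 = 1·1 = 1
Total = 29143.

29143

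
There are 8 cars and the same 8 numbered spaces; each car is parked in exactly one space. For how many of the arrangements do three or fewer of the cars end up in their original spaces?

39549

Sum C(8,i)·!(8-i) for i = 0..3:
  i=0: C(8,0)·!8 = 1·14833 = 14833
  i=1: C(8,1)·!7 = 8·1854 = 14832
  i=2: C(8,2)·!6 = 28·265 = 7420
  i=3: C(8,3)·!5 = 56·44 = 2464
Total = 39549.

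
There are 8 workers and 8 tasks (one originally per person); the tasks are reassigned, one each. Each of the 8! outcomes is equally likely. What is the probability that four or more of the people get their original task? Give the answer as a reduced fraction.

257/13440

Favorable outcomes: Σ_{i≥4} C(8,i)·!(8-i) = 70·9 + 56·2 + 28·1 + 8·0 + 1·1 = 771.
Total outcomes: 8! = 40320.
Probability = 771/40320 = 257/13440.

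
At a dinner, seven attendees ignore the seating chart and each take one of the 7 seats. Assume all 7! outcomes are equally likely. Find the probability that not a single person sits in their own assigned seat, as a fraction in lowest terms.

103/280

Favorable outcomes: !7 = 1854.
Total outcomes: 7! = 5040.
Probability = 1854/5040 = 103/280.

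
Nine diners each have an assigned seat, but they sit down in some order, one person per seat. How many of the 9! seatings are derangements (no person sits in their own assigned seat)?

133496

!9 is the nearest integer to 9!/e.
9! = 362880, and 362880/e ≈ 133496.09, so !9 = 133496.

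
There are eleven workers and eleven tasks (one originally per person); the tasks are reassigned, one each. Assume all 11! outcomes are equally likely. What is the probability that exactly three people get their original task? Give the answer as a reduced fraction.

2119/34560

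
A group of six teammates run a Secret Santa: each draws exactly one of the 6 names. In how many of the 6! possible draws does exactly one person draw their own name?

264

Pick the single fixed position: C(6,1) = 6 ways.
The other 5 form a derangement: !5 = 44.
Total: 6 × 44 = 264.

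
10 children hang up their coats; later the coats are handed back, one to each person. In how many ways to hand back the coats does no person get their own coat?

1334961

!10 is the nearest integer to 10!/e.
10! = 3628800, and 3628800/e ≈ 1334960.92, so !10 = 1334961.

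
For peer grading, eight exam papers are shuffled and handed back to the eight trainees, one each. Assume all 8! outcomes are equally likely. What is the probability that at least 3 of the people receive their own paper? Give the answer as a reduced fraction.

647/8064

Favorable outcomes: Σ_{i≥3} C(8,i)·!(8-i) = 56·44 + 70·9 + 56·2 + 28·1 + 8·0 + 1·1 = 3235.
Total outcomes: 8! = 40320.
Probability = 3235/40320 = 647/8064.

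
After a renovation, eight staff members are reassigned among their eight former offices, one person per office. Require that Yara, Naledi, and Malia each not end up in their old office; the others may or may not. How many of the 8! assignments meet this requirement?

27240

Let A_j be the event that the j-th constrained one is fixed. By inclusion-exclusion over the 3 events:
Σ_{j=0}^{3} (-1)^j C(3,j)(8-j)!
= C(3,0)·8! - C(3,1)·7! + C(3,2)·6! - C(3,3)·5!
= 40320 - 15120 + 2160 - 120
= 27240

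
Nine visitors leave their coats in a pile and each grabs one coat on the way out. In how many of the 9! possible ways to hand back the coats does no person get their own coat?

Use !n = n·!(n-1) + (-1)^n.
!9 = 9·14833 - 1 = 133496

133496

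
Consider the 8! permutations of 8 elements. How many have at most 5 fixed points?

40291

Sum C(8,i)·!(8-i) for i = 0..5:
  i=0: C(8,0)·!8 = 1·14833 = 14833
  i=1: C(8,1)·!7 = 8·1854 = 14832
  i=2: C(8,2)·!6 = 28·265 = 7420
  i=3: C(8,3)·!5 = 56·44 = 2464
  i=4: C(8,4)·!4 = 70·9 = 630
  i=5: C(8,5)·!3 = 56·2 = 112
Total = 40291.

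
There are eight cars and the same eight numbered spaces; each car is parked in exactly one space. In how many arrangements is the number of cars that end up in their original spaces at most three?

# with exactly i fixed is C(8,i)·!(8-i); sum over i=0..3:
  i=0: C(8,0)·!8 = 1·14833 = 14833
  i=1: C(8,1)·!7 = 8·1854 = 14832
  i=2: C(8,2)·!6 = 28·265 = 7420
  i=3: C(8,3)·!5 = 56·44 = 2464
Total = 39549.

39549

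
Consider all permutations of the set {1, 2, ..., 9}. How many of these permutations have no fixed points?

!9 = 9! · Σ_{k=0}^{9} (-1)^k/k!
= 9! - 9!/1! + 9!/2! - 9!/3! + 9!/4! - 9!/5! + 9!/6! - 9!/7! + 9!/8! - 9!/9!
= 362880 - 362880 + 181440 - 60480 + 15120 - 3024 + 504 - 72 + 9 - 1
= 133496

133496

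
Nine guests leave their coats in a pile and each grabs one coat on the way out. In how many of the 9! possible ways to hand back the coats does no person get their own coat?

Use !n = n·!(n-1) + (-1)^n.
!9 = 9·14833 - 1 = 133496

133496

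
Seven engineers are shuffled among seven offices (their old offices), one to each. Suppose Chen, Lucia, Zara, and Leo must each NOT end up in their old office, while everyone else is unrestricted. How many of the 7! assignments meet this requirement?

2790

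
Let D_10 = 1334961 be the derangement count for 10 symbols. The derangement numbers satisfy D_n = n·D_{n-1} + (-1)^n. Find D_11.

D_11 = 11·1334961 - 1 = 14684570.

14684570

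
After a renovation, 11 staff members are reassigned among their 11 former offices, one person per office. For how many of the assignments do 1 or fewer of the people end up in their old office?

Sum C(11,i)·!(11-i) for i = 0..1:
  i=0: C(11,0)·!11 = 1·14684570 = 14684570
  i=1: C(11,1)·!10 = 11·1334961 = 14684571
Total = 29369141.

29369141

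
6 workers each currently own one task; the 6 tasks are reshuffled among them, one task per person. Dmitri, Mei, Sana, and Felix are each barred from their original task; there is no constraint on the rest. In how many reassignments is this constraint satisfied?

362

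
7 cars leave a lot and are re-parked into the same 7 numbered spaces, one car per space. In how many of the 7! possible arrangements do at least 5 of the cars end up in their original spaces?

22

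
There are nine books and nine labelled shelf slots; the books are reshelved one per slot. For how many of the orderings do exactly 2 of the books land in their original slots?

66744

Pick the 2 fixed positions: C(9,2) = 36 ways.
The remaining 7 must be deranged: !7 = 1854.
Total: 36 × 1854 = 66744.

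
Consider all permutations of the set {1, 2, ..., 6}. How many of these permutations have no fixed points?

265

The subfactorial !6 = [6!/e] (nearest integer).
6! = 720, and 720/e ≈ 264.87, so !6 = 265.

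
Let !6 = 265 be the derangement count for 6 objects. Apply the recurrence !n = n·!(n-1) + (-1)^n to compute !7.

1854

!7 = 7·265 - 1 = 1854.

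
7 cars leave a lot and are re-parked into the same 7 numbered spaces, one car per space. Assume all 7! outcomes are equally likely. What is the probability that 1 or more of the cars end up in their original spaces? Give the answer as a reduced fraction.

177/280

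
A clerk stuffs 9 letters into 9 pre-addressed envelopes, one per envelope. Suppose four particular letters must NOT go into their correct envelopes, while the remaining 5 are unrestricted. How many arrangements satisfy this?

229080

Inclusion-exclusion on the 4 forbidden self-matches:
Σ_{j=0}^{4} (-1)^j C(4,j)(9-j)!
= C(4,0)·9! - C(4,1)·8! + C(4,2)·7! - C(4,3)·6! + C(4,4)·5!
= 362880 - 161280 + 30240 - 2880 + 120
= 229080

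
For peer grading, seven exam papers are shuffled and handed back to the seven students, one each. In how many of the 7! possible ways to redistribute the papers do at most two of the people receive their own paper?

4633

# with exactly i fixed is C(7,i)·!(7-i); sum over i=0..2:
  i=0: C(7,0)·!7 = 1·1854 = 1854
  i=1: C(7,1)·!6 = 7·265 = 1855
  i=2: C(7,2)·!5 = 21·44 = 924
Total = 4633.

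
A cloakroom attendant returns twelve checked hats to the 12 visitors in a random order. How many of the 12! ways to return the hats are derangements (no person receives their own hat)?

176214841

!12 is the nearest integer to 12!/e.
12! = 479001600, and 479001600/e ≈ 176214840.93, so !12 = 176214841.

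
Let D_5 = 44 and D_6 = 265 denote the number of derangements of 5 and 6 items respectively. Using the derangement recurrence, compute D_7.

1854

D_7 = (7-1)·(D_6 + D_5) = 6·(265 + 44) = 6·309 = 1854.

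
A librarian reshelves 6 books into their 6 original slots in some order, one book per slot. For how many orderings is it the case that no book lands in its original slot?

265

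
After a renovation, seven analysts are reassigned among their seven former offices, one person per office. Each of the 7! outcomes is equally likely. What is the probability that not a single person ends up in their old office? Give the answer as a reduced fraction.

103/280

Favorable outcomes: !7 = 1854.
Total outcomes: 7! = 5040.
Probability = 1854/5040 = 103/280.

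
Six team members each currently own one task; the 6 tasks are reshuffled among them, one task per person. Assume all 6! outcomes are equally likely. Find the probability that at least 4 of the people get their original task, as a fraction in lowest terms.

1/45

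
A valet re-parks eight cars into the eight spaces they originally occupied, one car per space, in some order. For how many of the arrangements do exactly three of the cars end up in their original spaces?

Choose which 3 of the 8 are fixed: C(8,3) = 56.
The remaining 5 must be deranged: !5 = 44.
Total: 56 × 44 = 2464.

2464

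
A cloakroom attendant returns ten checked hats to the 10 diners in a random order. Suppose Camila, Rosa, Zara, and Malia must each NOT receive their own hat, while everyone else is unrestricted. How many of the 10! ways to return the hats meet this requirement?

Let A_j be the event that the j-th constrained one is fixed. By inclusion-exclusion over the 4 events:
Σ_{j=0}^{4} (-1)^j C(4,j)(10-j)!
= C(4,0)·10! - C(4,1)·9! + C(4,2)·8! - C(4,3)·7! + C(4,4)·6!
= 3628800 - 1451520 + 241920 - 20160 + 720
= 2399760

2399760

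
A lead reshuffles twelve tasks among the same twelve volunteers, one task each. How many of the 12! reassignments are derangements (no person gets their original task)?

176214841

The number of derangements of 12 is !12 = Σ_{k=0}^{12} (-1)^k·12!/k!
= 12! - 12!/1! + 12!/2! - 12!/3! + 12!/4! - 12!/5! + 12!/6! - 12!/7! + 12!/8! - 12!/9! + 12!/10! - 12!/11! + 12!/12!
= 479001600 - 479001600 + 239500800 - 79833600 + 19958400 - 3991680 + 665280 - 95040 + 11880 - 1320 + 132 - 12 + 1
= 176214841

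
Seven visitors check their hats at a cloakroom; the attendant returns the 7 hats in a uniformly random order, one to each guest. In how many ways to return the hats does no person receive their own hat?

The number of derangements of 7 is !7 = Σ_{k=0}^{7} (-1)^k·7!/k!
= 7! - 7!/1! + 7!/2! - 7!/3! + 7!/4! - 7!/5! + 7!/6! - 7!/7!
= 5040 - 5040 + 2520 - 840 + 210 - 42 + 7 - 1
= 1854

1854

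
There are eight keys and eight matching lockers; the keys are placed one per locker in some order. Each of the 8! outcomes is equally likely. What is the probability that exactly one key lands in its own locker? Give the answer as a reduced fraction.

103/280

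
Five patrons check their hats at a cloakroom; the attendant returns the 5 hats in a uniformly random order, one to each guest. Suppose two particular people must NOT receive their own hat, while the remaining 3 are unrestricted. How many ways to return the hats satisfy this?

Let A_j be the event that the j-th constrained one is fixed. By inclusion-exclusion over the 2 events:
Σ_{j=0}^{2} (-1)^j C(2,j)(5-j)!
= C(2,0)·5! - C(2,1)·4! + C(2,2)·3!
= 120 - 48 + 6
= 78

78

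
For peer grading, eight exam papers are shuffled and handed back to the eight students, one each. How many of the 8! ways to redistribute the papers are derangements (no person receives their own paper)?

14833

By inclusion-exclusion, !8 = Σ (-1)^k · 8!/k! for k=0..8
= 8! - 8!/1! + 8!/2! - 8!/3! + 8!/4! - 8!/5! + 8!/6! - 8!/7! + 8!/8!
= 40320 - 40320 + 20160 - 6720 + 1680 - 336 + 56 - 8 + 1
= 14833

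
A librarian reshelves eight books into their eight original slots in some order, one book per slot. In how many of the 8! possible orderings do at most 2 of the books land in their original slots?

37085

Sum C(8,i)·!(8-i) for i = 0..2:
  i=0: C(8,0)·!8 = 1·14833 = 14833
  i=1: C(8,1)·!7 = 8·1854 = 14832
  i=2: C(8,2)·!6 = 28·265 = 7420
Total = 37085.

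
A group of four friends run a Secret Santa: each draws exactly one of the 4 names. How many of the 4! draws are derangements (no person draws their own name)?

9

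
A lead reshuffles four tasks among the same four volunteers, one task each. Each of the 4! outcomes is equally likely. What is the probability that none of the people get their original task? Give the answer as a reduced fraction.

Favorable outcomes: !4 = 9.
Total outcomes: 4! = 24.
Probability = 9/24 = 3/8.

3/8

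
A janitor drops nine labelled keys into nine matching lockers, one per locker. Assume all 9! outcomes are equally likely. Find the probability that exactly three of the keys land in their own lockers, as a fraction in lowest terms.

53/864

Favorable outcomes: C(9,3)·!6 = 84·265 = 22260.
Total outcomes: 9! = 362880.
Probability = 22260/362880 = 53/864.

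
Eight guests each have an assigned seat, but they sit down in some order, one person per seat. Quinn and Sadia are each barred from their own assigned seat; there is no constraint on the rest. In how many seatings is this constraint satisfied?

30960

Inclusion-exclusion on the 2 forbidden self-matches:
Σ_{j=0}^{2} (-1)^j C(2,j)(8-j)!
= C(2,0)·8! - C(2,1)·7! + C(2,2)·6!
= 40320 - 10080 + 720
= 30960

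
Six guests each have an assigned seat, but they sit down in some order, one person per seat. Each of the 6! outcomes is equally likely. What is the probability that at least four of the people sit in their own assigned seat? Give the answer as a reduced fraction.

1/45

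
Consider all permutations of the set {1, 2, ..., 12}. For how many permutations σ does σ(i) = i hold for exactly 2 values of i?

Pick the 2 fixed positions: C(12,2) = 66 ways.
The remaining 10 must be deranged: !10 = 1334961.
Total: 66 × 1334961 = 88107426.

88107426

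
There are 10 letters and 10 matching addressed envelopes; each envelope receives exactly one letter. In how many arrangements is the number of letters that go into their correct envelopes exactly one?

Pick the single fixed position: C(10,1) = 10 ways.
The other 9 form a derangement: !9 = 133496.
Total: 10 × 133496 = 1334960.

1334960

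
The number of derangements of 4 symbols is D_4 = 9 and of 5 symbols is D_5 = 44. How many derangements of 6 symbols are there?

265

D_6 = (6-1)·(D_5 + D_4) = 5·(44 + 9) = 5·53 = 265.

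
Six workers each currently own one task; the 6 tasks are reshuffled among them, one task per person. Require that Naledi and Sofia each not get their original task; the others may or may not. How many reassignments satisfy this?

Let A_j be the event that the j-th constrained one is fixed. By inclusion-exclusion over the 2 events:
Σ_{j=0}^{2} (-1)^j C(2,j)(6-j)!
= C(2,0)·6! - C(2,1)·5! + C(2,2)·4!
= 720 - 240 + 24
= 504

504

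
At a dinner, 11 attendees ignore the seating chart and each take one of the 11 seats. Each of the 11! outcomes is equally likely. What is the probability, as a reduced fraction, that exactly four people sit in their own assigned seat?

Favorable outcomes: C(11,4)·!7 = 330·1854 = 611820.
Total outcomes: 11! = 39916800.
Probability = 611820/39916800 = 103/6720.

103/6720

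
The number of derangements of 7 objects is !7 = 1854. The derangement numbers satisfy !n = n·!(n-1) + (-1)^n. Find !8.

14833

!8 = 8·1854 + 1 = 14833.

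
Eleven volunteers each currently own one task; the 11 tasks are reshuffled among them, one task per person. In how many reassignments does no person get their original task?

14684570

The subfactorial !11 = [11!/e] (nearest integer).
11! = 39916800, and 39916800/e ≈ 14684570.08, so !11 = 14684570.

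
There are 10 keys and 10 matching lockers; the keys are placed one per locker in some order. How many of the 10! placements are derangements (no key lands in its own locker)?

1334961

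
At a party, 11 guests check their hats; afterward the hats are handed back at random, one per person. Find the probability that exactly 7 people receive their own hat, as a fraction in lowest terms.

1/13440

Favorable outcomes: C(11,7)·!4 = 330·9 = 2970.
Total outcomes: 11! = 39916800.
Probability = 2970/39916800 = 1/13440.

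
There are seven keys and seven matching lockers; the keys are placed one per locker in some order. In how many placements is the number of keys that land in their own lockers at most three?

Sum C(7,i)·!(7-i) for i = 0..3:
  i=0: C(7,0)·!7 = 1·1854 = 1854
  i=1: C(7,1)·!6 = 7·265 = 1855
  i=2: C(7,2)·!5 = 21·44 = 924
  i=3: C(7,3)·!4 = 35·9 = 315
Total = 4948.

4948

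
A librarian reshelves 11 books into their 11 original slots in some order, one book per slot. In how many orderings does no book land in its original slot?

14684570

Recurrence: !11 = 11·!10 + (-1)^11.
!11 = 11·1334961 - 1 = 14684570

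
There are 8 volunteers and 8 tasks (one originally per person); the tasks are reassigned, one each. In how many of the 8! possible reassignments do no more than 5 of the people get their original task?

40291

# with exactly i fixed is C(8,i)·!(8-i); sum over i=0..5:
  i=0: C(8,0)·!8 = 1·14833 = 14833
  i=1: C(8,1)·!7 = 8·1854 = 14832
  i=2: C(8,2)·!6 = 28·265 = 7420
  i=3: C(8,3)·!5 = 56·44 = 2464
  i=4: C(8,4)·!4 = 70·9 = 630
  i=5: C(8,5)·!3 = 56·2 = 112
Total = 40291.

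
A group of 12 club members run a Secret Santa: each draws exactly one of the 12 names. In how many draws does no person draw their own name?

By inclusion-exclusion, !12 = Σ (-1)^k · 12!/k! for k=0..12
= 12! - 12!/1! + 12!/2! - 12!/3! + 12!/4! - 12!/5! + 12!/6! - 12!/7! + 12!/8! - 12!/9! + 12!/10! - 12!/11! + 12!/12!
= 479001600 - 479001600 + 239500800 - 79833600 + 19958400 - 3991680 + 665280 - 95040 + 11880 - 1320 + 132 - 12 + 1
= 176214841

176214841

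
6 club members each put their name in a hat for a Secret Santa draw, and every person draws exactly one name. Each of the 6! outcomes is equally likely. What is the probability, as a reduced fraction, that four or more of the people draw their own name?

Favorable outcomes: Σ_{i≥4} C(6,i)·!(6-i) = 15·1 + 6·0 + 1·1 = 16.
Total outcomes: 6! = 720.
Probability = 16/720 = 1/45.

1/45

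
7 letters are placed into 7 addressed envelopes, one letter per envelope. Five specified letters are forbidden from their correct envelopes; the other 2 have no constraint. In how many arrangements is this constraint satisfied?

Inclusion-exclusion on the 5 forbidden self-matches:
Σ_{j=0}^{5} (-1)^j C(5,j)(7-j)!
= C(5,0)·7! - C(5,1)·6! + C(5,2)·5! - C(5,3)·4! + C(5,4)·3! - C(5,5)·2!
= 5040 - 3600 + 1200 - 240 + 30 - 2
= 2428

2428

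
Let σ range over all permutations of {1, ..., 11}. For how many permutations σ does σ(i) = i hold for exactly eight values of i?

Pick the 8 fixed positions: C(11,8) = 165 ways.
The other 3 form a derangement: !3 = 2.
Total: 165 × 2 = 330.

330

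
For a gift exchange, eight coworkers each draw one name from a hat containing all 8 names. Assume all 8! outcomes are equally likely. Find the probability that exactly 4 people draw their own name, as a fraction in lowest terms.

1/64

Favorable outcomes: C(8,4)·!4 = 70·9 = 630.
Total outcomes: 8! = 40320.
Probability = 630/40320 = 1/64.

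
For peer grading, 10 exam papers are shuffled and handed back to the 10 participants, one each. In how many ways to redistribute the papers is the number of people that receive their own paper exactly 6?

1890

Choose which 6 of the 10 are fixed: C(10,6) = 210.
The other 4 form a derangement: !4 = 9.
Total: 210 × 9 = 1890.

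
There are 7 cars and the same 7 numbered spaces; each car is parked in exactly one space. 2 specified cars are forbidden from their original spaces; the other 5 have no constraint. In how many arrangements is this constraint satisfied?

3720

Inclusion-exclusion on the 2 forbidden self-matches:
Σ_{j=0}^{2} (-1)^j C(2,j)(7-j)!
= C(2,0)·7! - C(2,1)·6! + C(2,2)·5!
= 5040 - 1440 + 120
= 3720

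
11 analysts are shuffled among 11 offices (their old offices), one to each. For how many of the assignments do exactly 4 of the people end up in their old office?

611820

Choose which 4 of the 11 are fixed: C(11,4) = 330.
The other 7 form a derangement: !7 = 1854.
Total: 330 × 1854 = 611820.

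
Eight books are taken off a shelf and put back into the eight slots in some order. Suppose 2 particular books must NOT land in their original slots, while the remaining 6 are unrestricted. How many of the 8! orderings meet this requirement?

Inclusion-exclusion on the 2 forbidden self-matches:
Σ_{j=0}^{2} (-1)^j C(2,j)(8-j)!
= C(2,0)·8! - C(2,1)·7! + C(2,2)·6!
= 40320 - 10080 + 720
= 30960

30960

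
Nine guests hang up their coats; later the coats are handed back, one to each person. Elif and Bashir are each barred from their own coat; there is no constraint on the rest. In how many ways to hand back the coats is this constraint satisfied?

Inclusion-exclusion on the 2 forbidden self-matches:
Σ_{j=0}^{2} (-1)^j C(2,j)(9-j)!
= C(2,0)·9! - C(2,1)·8! + C(2,2)·7!
= 362880 - 80640 + 5040
= 287280

287280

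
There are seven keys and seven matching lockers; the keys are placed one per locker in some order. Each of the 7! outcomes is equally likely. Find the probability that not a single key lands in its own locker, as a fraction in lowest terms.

103/280

Favorable outcomes: !7 = 1854.
Total outcomes: 7! = 5040.
Probability = 1854/5040 = 103/280.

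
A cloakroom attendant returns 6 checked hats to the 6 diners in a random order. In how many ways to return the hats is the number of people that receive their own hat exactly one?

264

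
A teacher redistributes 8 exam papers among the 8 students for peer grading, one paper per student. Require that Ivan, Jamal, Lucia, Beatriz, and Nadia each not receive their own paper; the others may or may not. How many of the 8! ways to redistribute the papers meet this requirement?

Inclusion-exclusion on the 5 forbidden self-matches:
Σ_{j=0}^{5} (-1)^j C(5,j)(8-j)!
= C(5,0)·8! - C(5,1)·7! + C(5,2)·6! - C(5,3)·5! + C(5,4)·4! - C(5,5)·3!
= 40320 - 25200 + 7200 - 1200 + 120 - 6
= 21234

21234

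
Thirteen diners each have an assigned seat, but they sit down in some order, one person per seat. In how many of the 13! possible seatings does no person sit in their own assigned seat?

Recurrence: !13 = 12·(!12 + !11).
!13 = 12·(176214841 + 14684570) = 12·190899411 = 2290792932

2290792932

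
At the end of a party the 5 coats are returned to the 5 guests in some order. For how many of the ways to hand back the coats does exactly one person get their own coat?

Choose which one of the 5 is fixed: C(5,1) = 5.
The remaining 4 must be deranged: !4 = 9.
Total: 5 × 9 = 45.

45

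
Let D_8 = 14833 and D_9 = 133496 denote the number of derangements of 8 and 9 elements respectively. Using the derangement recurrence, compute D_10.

D_10 = (10-1)·(D_9 + D_8) = 9·(133496 + 14833) = 9·148329 = 1334961.

1334961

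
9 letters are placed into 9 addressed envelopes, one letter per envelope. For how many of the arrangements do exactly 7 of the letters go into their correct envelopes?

Choose which 7 of the 9 are fixed: C(9,7) = 36.
The other 2 form a derangement: !2 = 1.
Total: 36 × 1 = 36.

36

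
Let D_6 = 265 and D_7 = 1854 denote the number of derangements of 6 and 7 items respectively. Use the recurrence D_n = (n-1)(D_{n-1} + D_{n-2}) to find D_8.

D_8 = (8-1)·(D_7 + D_6) = 7·(1854 + 265) = 7·2119 = 14833.

14833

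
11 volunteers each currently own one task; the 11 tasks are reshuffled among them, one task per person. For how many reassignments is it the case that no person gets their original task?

14684570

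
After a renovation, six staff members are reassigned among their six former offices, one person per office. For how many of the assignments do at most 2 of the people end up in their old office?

664

# with exactly i fixed is C(6,i)·!(6-i); sum over i=0..2:
  i=0: C(6,0)·!6 = 1·265 = 265
  i=1: C(6,1)·!5 = 6·44 = 264
  i=2: C(6,2)·!4 = 15·9 = 135
Total = 664.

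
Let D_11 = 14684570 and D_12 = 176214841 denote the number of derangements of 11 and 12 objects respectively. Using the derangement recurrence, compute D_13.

2290792932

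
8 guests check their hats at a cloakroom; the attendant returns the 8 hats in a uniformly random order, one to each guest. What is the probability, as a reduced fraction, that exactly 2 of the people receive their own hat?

Favorable outcomes: C(8,2)·!6 = 28·265 = 7420.
Total outcomes: 8! = 40320.
Probability = 7420/40320 = 53/288.

53/288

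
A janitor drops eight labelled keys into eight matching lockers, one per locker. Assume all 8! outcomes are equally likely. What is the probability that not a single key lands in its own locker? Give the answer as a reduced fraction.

2119/5760

Favorable outcomes: !8 = 14833.
Total outcomes: 8! = 40320.
Probability = 14833/40320 = 2119/5760.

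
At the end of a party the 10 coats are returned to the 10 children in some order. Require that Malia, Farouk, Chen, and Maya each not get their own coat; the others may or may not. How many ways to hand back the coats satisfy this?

2399760

Let A_j be the event that the j-th constrained one is fixed. By inclusion-exclusion over the 4 events:
Σ_{j=0}^{4} (-1)^j C(4,j)(10-j)!
= C(4,0)·10! - C(4,1)·9! + C(4,2)·8! - C(4,3)·7! + C(4,4)·6!
= 3628800 - 1451520 + 241920 - 20160 + 720
= 2399760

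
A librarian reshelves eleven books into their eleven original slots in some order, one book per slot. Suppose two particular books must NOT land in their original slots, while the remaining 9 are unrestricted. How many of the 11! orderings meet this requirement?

33022080

Let A_j be the event that the j-th constrained one is fixed. By inclusion-exclusion over the 2 events:
Σ_{j=0}^{2} (-1)^j C(2,j)(11-j)!
= C(2,0)·11! - C(2,1)·10! + C(2,2)·9!
= 39916800 - 7257600 + 362880
= 33022080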